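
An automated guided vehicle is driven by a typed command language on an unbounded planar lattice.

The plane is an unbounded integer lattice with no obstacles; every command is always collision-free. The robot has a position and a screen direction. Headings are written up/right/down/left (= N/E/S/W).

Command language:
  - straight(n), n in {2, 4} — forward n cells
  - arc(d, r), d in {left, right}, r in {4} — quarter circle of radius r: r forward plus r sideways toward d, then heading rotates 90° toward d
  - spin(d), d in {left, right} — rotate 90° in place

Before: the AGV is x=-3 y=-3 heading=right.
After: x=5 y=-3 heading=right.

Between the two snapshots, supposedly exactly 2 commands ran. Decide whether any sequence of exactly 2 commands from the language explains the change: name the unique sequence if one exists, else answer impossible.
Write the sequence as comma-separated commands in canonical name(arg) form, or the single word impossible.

key: heading stays E — no command in the sequence turns
from: x=-3 y=-3 heading=right
[1] after straight(4): x=1 y=-3 heading=right
[2] after straight(4): x=5 y=-3 heading=right
uniquely the one of 36 2-step routes that fits.

straight(4), straight(4)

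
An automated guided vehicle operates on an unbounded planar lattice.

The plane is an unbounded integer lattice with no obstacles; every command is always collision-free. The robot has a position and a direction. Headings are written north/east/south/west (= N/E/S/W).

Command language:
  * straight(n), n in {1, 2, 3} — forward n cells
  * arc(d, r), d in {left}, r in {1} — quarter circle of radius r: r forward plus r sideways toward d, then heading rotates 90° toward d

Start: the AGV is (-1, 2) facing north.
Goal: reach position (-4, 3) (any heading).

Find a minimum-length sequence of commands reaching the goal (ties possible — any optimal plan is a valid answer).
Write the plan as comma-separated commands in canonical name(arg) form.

arc(left, 1), straight(2)

t0: (-1, 2) facing north
step 1 (arc(left, 1)): (-2, 3) facing west
step 2 (straight(2)): (-4, 3) facing west
no 1-step plan works, so 2 is optimal.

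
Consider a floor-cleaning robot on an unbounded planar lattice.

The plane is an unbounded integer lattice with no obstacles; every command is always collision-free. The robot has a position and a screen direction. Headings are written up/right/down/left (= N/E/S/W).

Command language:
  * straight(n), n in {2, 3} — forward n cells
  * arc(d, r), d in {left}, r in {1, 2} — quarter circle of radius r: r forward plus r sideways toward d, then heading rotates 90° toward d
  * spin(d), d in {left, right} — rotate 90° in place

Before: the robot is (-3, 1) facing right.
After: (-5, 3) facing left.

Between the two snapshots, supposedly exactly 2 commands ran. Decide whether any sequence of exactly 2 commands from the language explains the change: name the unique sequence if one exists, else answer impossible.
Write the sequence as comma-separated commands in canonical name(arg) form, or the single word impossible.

spin(left), arc(left, 2)

key: running arc(left, 2) before spin(left) would end elsewhere — order is forced
start: (-3, 1) facing right
[1] after spin(left): (-3, 1) facing up
[2] after arc(left, 2): (-5, 3) facing left
all 36 alternatives checked — unique.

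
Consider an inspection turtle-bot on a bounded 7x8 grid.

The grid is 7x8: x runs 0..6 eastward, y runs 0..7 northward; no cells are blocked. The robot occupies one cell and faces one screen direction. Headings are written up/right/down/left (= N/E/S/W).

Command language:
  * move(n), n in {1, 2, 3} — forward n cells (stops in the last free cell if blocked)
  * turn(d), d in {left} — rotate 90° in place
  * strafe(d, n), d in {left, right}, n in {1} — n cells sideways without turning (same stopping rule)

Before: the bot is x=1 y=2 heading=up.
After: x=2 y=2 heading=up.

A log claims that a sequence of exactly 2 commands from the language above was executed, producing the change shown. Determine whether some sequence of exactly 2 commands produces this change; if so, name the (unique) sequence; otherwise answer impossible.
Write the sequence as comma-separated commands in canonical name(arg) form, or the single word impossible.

impossible

every 2-command combo misses the target.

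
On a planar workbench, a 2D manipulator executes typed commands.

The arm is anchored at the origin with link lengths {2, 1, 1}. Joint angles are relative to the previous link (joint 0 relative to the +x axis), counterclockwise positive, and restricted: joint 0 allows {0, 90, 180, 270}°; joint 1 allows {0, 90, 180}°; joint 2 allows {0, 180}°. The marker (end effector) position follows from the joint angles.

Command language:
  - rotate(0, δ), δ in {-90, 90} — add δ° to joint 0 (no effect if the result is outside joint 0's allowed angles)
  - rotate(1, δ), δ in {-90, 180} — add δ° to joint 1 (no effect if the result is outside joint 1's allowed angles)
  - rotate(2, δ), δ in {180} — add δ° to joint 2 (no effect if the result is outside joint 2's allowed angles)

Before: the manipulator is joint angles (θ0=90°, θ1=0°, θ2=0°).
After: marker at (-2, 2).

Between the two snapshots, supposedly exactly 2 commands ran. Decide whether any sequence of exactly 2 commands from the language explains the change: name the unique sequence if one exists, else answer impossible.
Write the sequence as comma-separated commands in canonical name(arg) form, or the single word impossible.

rotate(1, 180), rotate(1, -90)

key: running rotate(1, -90) before rotate(1, 180) would end elsewhere — order is forced
initial: joint angles (θ0=90°, θ1=0°, θ2=0°)
t=1 rotate(1, 180) ⇒ joint angles (θ0=90°, θ1=180°, θ2=0°)
t=2 rotate(1, -90) ⇒ joint angles (θ0=90°, θ1=90°, θ2=0°)
uniquely the one of 25 2-step routes that fits.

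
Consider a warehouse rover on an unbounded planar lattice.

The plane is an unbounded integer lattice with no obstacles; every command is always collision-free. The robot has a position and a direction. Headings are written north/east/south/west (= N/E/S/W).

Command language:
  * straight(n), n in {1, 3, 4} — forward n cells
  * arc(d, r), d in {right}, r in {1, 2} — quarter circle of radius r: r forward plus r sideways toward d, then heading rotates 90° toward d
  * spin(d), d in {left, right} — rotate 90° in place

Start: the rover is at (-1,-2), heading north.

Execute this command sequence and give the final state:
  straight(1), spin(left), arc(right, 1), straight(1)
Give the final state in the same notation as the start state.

at (-2,1), heading north

initial: at (-1,-2), heading north
1. straight(1) → at (-1,-1), heading north
2. spin(left) → at (-1,-1), heading west
3. arc(right, 1) → at (-2,0), heading north
4. straight(1) → at (-2,1), heading north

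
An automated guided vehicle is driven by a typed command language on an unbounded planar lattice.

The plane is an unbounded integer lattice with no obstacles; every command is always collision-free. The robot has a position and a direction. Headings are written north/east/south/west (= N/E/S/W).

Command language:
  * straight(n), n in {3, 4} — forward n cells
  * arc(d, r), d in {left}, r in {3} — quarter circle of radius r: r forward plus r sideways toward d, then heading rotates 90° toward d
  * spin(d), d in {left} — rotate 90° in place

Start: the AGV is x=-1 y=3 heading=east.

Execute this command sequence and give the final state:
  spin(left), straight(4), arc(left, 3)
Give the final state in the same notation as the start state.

from: x=-1 y=3 heading=east
[1] after spin(left): x=-1 y=3 heading=north
[2] after straight(4): x=-1 y=7 heading=north
[3] after arc(left, 3): x=-4 y=10 heading=west

x=-4 y=10 heading=west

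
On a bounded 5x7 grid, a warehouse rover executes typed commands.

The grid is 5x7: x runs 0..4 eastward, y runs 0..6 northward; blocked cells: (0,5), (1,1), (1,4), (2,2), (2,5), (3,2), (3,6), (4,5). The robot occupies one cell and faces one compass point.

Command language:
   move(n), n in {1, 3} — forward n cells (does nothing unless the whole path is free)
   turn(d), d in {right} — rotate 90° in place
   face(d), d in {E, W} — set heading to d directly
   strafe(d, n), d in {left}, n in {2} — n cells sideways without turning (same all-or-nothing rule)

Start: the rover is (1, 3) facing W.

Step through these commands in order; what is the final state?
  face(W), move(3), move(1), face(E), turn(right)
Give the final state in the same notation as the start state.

(0, 3) facing S

initial: (1, 3) facing W
1. face(W) → (1, 3) facing W
2. move(3) → (1, 3) facing W
3. move(1) → (0, 3) facing W
4. face(E) → (0, 3) facing E
5. turn(right) → (0, 3) facing S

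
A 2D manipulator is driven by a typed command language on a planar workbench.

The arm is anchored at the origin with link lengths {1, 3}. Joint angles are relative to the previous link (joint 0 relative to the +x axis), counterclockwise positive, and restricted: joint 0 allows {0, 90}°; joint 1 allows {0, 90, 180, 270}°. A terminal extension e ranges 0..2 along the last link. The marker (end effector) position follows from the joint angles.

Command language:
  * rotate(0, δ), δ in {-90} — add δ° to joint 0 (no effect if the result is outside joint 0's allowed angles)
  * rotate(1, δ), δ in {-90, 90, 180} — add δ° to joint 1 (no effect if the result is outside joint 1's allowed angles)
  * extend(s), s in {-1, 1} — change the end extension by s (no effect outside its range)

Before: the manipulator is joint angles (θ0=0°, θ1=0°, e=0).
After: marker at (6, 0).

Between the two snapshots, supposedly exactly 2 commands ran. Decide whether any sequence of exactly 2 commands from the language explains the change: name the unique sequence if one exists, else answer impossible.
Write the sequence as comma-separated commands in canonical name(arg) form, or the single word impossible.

extend(1), extend(1)

begin: joint angles (θ0=0°, θ1=0°, e=0)
1. extend(1) → joint angles (θ0=0°, θ1=0°, e=1)
2. extend(1) → joint angles (θ0=0°, θ1=0°, e=2)
uniquely the one of 36 2-step routes that fits.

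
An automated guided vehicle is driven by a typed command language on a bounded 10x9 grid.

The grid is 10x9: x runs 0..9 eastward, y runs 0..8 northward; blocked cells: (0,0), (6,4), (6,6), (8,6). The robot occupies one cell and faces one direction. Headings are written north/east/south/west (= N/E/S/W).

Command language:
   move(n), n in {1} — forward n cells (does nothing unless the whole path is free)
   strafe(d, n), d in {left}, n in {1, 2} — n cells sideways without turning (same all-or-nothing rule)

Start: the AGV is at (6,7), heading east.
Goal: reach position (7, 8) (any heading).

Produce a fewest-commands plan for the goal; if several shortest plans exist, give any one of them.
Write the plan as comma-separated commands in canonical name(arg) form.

move(1), strafe(left, 1)

initial: at (6,7), heading east
t=1 move(1) ⇒ at (7,7), heading east
t=2 strafe(left, 1) ⇒ at (7,8), heading east
shorter routes all fall short; 2 is best.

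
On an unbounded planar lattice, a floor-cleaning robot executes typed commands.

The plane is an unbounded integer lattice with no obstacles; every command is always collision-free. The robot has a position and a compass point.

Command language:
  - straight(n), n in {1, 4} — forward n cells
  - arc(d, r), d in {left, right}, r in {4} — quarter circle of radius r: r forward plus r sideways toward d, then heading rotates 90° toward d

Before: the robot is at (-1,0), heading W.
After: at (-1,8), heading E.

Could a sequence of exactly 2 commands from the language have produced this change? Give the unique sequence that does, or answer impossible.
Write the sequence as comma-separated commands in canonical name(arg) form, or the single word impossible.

arc(right, 4), arc(right, 4)

key: position moved to (-1,8) AND the heading swung to E — translation plus rotation needed
t0: at (-1,0), heading W
step 1 (arc(right, 4)): at (-5,4), heading N
step 2 (arc(right, 4)): at (-1,8), heading E
no rival 2-sequence matches.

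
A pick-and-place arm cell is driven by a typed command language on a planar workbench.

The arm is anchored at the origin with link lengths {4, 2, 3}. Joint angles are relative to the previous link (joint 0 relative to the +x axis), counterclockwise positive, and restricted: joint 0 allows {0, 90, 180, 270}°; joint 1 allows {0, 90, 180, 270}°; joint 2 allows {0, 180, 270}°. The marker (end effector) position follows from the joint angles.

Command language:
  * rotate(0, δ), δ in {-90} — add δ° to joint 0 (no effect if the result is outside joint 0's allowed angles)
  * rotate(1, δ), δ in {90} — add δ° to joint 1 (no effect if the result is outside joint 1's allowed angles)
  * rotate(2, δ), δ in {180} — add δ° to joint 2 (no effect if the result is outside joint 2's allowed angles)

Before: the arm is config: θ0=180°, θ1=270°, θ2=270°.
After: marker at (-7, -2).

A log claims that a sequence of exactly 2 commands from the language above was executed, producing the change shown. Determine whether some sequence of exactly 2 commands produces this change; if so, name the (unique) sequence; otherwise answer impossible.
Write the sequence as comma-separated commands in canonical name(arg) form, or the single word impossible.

rotate(1, 90), rotate(1, 90)

start: config: θ0=180°, θ1=270°, θ2=270°
1. rotate(1, 90) → config: θ0=180°, θ1=0°, θ2=270°
2. rotate(1, 90) → config: θ0=180°, θ1=90°, θ2=270°
no other 2-command option fits: unique.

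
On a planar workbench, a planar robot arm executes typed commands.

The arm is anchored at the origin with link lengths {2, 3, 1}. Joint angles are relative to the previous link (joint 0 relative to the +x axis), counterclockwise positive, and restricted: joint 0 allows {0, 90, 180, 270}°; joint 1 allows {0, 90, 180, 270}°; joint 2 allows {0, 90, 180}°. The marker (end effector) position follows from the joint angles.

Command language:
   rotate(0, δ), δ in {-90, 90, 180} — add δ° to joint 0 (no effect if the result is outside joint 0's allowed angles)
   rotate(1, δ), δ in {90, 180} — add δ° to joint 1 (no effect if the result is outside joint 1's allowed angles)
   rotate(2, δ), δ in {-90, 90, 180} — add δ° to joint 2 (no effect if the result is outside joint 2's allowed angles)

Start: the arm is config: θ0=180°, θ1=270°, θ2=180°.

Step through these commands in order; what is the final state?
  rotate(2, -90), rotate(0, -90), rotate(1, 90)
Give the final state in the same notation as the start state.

config: θ0=90°, θ1=0°, θ2=90°

initial: config: θ0=180°, θ1=270°, θ2=180°
t=1 rotate(2, -90) ⇒ config: θ0=180°, θ1=270°, θ2=90°
t=2 rotate(0, -90) ⇒ config: θ0=90°, θ1=270°, θ2=90°
t=3 rotate(1, 90) ⇒ config: θ0=90°, θ1=0°, θ2=90°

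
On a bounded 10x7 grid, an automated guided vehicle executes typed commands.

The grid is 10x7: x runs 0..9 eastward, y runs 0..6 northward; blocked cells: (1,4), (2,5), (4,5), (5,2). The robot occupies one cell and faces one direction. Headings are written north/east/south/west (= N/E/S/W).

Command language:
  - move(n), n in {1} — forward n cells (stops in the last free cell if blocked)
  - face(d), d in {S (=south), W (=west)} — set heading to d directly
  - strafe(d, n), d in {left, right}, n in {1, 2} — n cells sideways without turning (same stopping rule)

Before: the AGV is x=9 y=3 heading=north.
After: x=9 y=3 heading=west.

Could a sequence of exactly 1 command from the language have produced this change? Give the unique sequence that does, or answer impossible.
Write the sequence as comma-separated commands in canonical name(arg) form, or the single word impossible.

key: parked at (9,3) the whole time — nothing moves the robot
from: x=9 y=3 heading=north
1. face(W) → x=9 y=3 heading=west
all 7 alternatives checked — unique.

face(W)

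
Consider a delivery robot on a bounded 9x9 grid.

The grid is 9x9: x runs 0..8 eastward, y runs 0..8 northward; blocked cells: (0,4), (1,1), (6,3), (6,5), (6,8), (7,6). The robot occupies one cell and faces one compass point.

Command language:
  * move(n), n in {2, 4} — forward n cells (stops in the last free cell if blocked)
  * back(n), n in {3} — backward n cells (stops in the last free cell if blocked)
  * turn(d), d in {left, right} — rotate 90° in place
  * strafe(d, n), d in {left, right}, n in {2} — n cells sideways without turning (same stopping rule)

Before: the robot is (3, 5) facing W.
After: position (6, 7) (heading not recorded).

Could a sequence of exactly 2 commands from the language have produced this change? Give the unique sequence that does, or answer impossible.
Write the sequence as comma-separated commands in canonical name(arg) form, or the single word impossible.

strafe(right, 2), back(3)

key: order matters: swapping strafe(right, 2) and back(3) lands elsewhere
start: (3, 5) facing W
step 1 (strafe(right, 2)): (3, 7) facing W
step 2 (back(3)): (6, 7) facing W
uniquely the one of 49 2-step routes that fits.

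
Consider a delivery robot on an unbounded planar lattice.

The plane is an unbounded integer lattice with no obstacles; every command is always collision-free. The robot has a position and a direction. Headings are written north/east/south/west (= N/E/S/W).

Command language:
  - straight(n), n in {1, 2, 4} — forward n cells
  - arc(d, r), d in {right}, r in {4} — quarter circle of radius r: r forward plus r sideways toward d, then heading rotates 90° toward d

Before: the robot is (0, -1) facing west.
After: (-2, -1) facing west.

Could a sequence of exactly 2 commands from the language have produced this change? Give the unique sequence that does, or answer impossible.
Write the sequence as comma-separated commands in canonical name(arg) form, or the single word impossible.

straight(1), straight(1)

key: still facing W at the end — nothing in the sequence rotates
start: (0, -1) facing west
1. straight(1) → (-1, -1) facing west
2. straight(1) → (-2, -1) facing west
uniquely the one of 16 2-step routes that fits.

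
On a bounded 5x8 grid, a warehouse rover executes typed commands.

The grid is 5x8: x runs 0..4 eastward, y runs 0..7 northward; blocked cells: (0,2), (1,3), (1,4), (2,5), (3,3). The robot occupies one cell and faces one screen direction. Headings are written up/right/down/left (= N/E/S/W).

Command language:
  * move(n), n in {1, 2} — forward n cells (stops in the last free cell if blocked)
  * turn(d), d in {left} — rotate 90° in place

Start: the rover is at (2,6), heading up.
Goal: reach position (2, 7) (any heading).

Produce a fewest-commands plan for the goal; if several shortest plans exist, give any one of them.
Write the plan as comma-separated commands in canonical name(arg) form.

move(2)

start: at (2,6), heading up
[1] after move(2): at (2,7), heading up
minimal: 1 command(s), checked below 1.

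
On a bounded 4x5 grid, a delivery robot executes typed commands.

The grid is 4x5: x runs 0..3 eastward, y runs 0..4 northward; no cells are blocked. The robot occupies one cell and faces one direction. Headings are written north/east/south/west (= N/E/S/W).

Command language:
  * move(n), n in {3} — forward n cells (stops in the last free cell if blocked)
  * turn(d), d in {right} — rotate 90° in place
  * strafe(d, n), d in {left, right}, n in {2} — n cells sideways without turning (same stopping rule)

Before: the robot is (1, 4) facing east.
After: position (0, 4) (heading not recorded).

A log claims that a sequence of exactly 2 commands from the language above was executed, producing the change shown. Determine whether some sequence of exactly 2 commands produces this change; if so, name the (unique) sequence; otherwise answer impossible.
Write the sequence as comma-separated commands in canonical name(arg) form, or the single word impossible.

turn(right), strafe(right, 2)

key: strafe(right, 2) runs into the grid edge before its full distance
start: (1, 4) facing east
1. turn(right) → (1, 4) facing south
2. strafe(right, 2) → (0, 4) facing south
all 16 alternatives checked — unique.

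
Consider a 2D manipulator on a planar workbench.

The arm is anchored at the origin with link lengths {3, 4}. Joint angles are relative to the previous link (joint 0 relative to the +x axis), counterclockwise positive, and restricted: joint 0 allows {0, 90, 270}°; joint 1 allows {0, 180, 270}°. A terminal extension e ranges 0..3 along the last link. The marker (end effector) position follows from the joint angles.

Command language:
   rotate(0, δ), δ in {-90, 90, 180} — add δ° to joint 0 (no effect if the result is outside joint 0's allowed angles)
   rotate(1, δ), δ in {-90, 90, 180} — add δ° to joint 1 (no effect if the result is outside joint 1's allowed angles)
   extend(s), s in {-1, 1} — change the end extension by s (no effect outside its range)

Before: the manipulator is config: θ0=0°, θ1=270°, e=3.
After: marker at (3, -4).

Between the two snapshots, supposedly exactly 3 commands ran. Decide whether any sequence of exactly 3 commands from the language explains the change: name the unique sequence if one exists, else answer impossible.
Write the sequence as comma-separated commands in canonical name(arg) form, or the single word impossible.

extend(-1), extend(-1), extend(-1)

from: config: θ0=0°, θ1=270°, e=3
[1] after extend(-1): config: θ0=0°, θ1=270°, e=2
[2] after extend(-1): config: θ0=0°, θ1=270°, e=1
[3] after extend(-1): config: θ0=0°, θ1=270°, e=0
uniquely the one of 512 3-step routes that fits.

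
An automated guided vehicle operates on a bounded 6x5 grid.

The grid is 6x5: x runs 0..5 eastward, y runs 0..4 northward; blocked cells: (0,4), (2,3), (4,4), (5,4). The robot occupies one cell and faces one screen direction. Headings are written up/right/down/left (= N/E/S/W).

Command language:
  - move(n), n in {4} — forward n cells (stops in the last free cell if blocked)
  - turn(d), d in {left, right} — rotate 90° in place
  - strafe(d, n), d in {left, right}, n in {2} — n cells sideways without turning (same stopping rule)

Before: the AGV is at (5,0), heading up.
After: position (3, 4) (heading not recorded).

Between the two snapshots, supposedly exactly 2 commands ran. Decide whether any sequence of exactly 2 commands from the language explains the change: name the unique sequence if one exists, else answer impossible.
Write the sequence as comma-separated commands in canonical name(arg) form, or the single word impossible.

key: order matters: swapping strafe(left, 2) and move(4) lands elsewhere
start: at (5,0), heading up
step 1 (strafe(left, 2)): at (3,0), heading up
step 2 (move(4)): at (3,4), heading up
no rival 2-sequence matches.

strafe(left, 2), move(4)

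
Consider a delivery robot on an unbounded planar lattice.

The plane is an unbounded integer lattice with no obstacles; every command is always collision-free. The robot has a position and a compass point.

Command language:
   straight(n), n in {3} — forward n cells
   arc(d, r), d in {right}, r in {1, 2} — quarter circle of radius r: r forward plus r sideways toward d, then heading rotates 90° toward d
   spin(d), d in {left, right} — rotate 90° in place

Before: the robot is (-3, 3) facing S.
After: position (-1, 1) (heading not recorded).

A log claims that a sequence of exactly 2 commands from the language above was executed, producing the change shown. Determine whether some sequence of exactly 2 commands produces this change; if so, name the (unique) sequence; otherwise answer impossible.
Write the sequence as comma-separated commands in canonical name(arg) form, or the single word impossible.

key: order matters: swapping spin(left) and arc(right, 2) lands elsewhere
start: (-3, 3) facing S
[1] after spin(left): (-3, 3) facing E
[2] after arc(right, 2): (-1, 1) facing S
uniquely the one of 25 2-step routes that fits.

spin(left), arc(right, 2)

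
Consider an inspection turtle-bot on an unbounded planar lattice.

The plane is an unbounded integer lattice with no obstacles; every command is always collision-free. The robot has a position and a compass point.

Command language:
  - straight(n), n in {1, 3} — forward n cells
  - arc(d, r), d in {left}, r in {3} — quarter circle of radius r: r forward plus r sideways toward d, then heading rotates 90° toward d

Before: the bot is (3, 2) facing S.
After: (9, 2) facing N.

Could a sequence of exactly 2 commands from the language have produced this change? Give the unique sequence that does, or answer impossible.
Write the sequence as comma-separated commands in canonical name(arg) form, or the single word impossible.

key: position moved to (9,2) AND the heading swung to N — translation plus rotation needed
initial: (3, 2) facing S
[1] after arc(left, 3): (6, -1) facing E
[2] after arc(left, 3): (9, 2) facing N
all 9 alternatives checked — unique.

arc(left, 3), arc(left, 3)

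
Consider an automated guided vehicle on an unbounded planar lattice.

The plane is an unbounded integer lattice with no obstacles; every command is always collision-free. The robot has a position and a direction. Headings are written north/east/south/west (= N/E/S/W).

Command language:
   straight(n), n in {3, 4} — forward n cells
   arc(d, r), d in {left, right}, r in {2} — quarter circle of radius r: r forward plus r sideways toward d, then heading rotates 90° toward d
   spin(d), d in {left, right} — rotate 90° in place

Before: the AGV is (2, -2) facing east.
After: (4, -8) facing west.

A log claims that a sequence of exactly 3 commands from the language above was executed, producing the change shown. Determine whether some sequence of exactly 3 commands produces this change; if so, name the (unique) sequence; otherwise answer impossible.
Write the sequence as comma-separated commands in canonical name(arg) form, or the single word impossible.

key: position moved to (4,-8) AND the heading swung to W — translation plus rotation needed
begin: (2, -2) facing east
t=1 arc(right, 2) ⇒ (4, -4) facing south
t=2 straight(4) ⇒ (4, -8) facing south
t=3 spin(right) ⇒ (4, -8) facing west
no other 3-command option fits: unique.

arc(right, 2), straight(4), spin(right)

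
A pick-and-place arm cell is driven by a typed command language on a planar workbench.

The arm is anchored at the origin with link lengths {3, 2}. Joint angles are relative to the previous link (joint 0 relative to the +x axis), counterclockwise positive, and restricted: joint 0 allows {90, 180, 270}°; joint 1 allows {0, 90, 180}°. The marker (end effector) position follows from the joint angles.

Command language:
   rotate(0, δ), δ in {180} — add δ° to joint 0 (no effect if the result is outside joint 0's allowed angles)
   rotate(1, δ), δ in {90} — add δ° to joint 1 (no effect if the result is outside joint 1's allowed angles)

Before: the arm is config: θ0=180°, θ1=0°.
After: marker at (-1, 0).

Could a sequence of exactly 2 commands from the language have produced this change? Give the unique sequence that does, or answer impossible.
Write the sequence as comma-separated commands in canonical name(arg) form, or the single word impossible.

rotate(1, 90), rotate(1, 90)

t0: config: θ0=180°, θ1=0°
[1] after rotate(1, 90): config: θ0=180°, θ1=90°
[2] after rotate(1, 90): config: θ0=180°, θ1=180°
no rival 2-sequence matches.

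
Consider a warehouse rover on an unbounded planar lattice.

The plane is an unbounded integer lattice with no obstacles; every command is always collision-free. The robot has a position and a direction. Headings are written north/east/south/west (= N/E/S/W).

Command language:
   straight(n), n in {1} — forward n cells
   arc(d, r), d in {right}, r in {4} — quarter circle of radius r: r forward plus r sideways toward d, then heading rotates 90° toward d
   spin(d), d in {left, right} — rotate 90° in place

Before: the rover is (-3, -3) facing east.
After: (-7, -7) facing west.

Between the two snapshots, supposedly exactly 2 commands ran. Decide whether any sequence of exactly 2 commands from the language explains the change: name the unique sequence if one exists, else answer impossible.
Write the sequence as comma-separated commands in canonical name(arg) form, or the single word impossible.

spin(right), arc(right, 4)

key: position moved to (-7,-7) AND the heading swung to W — translation plus rotation needed
from: (-3, -3) facing east
step 1 (spin(right)): (-3, -3) facing south
step 2 (arc(right, 4)): (-7, -7) facing west
all 16 alternatives checked — unique.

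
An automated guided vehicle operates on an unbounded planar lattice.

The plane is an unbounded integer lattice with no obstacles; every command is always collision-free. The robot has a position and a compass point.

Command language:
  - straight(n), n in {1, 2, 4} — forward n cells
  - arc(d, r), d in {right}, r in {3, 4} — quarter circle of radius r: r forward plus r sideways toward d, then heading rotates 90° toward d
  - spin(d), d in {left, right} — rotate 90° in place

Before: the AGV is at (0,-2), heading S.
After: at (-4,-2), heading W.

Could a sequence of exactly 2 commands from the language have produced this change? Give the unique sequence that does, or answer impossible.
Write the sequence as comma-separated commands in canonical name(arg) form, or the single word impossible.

key: position moved to (-4,-2) AND the heading swung to W — translation plus rotation needed
from: at (0,-2), heading S
[1] after spin(right): at (0,-2), heading W
[2] after straight(4): at (-4,-2), heading W
no other 2-command option fits: unique.

spin(right), straight(4)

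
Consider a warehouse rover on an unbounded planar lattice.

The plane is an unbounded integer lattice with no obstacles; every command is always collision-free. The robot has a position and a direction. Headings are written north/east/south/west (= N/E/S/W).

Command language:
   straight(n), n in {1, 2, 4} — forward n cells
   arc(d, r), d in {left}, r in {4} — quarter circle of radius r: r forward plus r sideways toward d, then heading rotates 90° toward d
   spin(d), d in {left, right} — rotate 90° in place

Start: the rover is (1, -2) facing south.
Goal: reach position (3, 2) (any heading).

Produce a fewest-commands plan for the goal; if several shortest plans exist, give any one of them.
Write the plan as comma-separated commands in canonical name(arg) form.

arc(left, 4), arc(left, 4), arc(left, 4), straight(2)

begin: (1, -2) facing south
step 1 (arc(left, 4)): (5, -6) facing east
step 2 (arc(left, 4)): (9, -2) facing north
step 3 (arc(left, 4)): (5, 2) facing west
step 4 (straight(2)): (3, 2) facing west
nothing shorter than 4 reaches the goal.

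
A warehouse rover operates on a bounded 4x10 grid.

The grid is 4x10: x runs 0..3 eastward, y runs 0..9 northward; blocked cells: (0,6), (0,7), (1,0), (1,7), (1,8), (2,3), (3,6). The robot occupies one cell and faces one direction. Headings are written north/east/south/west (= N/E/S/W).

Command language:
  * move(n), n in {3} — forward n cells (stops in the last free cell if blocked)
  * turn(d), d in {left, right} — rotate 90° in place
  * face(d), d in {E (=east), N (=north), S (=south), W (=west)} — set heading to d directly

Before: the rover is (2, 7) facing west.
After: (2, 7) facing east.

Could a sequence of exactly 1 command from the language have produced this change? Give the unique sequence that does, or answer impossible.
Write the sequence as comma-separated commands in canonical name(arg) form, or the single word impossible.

key: parked at (2,7) the whole time — nothing moves the robot
initial: (2, 7) facing west
t=1 face(E) ⇒ (2, 7) facing east
no other 1-command option fits: unique.

face(E)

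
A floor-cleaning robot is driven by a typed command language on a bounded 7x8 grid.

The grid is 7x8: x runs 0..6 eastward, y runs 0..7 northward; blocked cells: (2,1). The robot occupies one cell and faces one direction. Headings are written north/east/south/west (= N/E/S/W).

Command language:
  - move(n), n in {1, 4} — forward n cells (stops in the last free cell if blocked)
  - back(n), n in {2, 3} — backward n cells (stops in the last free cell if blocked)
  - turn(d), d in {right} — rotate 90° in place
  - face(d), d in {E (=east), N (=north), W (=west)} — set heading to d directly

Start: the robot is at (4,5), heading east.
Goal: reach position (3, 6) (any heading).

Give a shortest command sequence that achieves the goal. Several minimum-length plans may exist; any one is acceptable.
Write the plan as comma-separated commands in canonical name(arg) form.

face(N), move(1), face(W), move(1)

t0: at (4,5), heading east
[1] after face(N): at (4,5), heading north
[2] after move(1): at (4,6), heading north
[3] after face(W): at (4,6), heading west
[4] after move(1): at (3,6), heading west
minimal: 4 command(s), checked below 4.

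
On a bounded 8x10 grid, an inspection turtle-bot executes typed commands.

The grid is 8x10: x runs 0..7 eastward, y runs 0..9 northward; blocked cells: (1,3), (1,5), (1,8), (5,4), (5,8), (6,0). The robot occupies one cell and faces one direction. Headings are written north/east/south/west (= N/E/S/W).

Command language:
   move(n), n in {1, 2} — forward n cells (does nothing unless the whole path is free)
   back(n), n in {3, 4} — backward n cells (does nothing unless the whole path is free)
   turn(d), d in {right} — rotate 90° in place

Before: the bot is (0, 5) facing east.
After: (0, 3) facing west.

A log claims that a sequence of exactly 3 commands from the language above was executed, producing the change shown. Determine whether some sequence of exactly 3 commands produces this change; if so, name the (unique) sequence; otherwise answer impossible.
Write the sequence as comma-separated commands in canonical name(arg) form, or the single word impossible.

turn(right), move(2), turn(right)

key: position moved to (0,3) AND the heading swung to W — translation plus rotation needed
initial: (0, 5) facing east
1. turn(right) → (0, 5) facing south
2. move(2) → (0, 3) facing south
3. turn(right) → (0, 3) facing west
all 125 alternatives checked — unique.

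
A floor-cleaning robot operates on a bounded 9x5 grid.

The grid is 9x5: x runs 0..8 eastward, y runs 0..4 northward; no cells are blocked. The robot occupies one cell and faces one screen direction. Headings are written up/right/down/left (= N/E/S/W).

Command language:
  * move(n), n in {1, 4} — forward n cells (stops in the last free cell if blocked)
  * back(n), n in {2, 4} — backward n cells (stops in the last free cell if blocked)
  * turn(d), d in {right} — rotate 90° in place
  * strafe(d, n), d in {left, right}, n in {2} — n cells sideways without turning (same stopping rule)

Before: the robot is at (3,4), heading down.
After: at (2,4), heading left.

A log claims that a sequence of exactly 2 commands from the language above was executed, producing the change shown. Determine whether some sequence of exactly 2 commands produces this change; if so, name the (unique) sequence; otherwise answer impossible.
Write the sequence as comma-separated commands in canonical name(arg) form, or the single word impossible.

turn(right), move(1)

key: running move(1) before turn(right) would end elsewhere — order is forced
begin: at (3,4), heading down
t=1 turn(right) ⇒ at (3,4), heading left
t=2 move(1) ⇒ at (2,4), heading left
uniquely the one of 49 2-step routes that fits.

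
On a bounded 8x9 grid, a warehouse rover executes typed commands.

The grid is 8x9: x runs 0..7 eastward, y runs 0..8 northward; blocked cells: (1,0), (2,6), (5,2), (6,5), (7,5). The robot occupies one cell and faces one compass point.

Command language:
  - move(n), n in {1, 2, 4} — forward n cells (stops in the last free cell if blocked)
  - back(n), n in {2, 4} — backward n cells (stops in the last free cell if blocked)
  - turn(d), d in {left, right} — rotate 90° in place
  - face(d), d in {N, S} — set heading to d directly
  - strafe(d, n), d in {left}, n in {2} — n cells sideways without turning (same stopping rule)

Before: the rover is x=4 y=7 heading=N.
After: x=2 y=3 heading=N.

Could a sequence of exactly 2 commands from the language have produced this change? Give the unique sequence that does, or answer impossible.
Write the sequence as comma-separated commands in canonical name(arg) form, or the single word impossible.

key: order matters: swapping back(4) and strafe(left, 2) lands elsewhere
begin: x=4 y=7 heading=N
[1] after back(4): x=4 y=3 heading=N
[2] after strafe(left, 2): x=2 y=3 heading=N
all 100 alternatives checked — unique.

back(4), strafe(left, 2)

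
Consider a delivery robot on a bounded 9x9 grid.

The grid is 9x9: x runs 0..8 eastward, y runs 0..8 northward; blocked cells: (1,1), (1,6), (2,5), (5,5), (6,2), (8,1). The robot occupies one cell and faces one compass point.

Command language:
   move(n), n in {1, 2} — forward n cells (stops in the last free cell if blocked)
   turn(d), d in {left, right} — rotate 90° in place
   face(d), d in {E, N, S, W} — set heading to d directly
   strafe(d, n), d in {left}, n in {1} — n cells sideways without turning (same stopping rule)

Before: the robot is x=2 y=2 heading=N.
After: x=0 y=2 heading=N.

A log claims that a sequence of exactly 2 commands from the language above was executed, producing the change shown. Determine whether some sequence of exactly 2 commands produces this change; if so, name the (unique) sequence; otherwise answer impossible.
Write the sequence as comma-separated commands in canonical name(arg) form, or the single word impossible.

strafe(left, 1), strafe(left, 1)

key: heading stays N — no command in the sequence turns
from: x=2 y=2 heading=N
[1] after strafe(left, 1): x=1 y=2 heading=N
[2] after strafe(left, 1): x=0 y=2 heading=N
uniquely the one of 81 2-step routes that fits.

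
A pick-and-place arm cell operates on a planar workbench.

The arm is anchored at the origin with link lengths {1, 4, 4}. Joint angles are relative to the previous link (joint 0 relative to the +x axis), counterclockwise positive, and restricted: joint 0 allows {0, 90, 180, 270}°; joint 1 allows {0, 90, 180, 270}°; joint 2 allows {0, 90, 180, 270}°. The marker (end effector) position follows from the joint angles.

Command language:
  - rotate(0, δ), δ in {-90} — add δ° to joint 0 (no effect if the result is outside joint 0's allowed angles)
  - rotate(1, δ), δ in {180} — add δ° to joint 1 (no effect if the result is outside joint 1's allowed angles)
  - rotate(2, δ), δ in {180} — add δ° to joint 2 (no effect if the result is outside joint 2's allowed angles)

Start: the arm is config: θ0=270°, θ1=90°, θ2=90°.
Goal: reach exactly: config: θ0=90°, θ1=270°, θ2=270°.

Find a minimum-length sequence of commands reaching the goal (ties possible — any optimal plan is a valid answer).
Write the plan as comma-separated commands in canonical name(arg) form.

rotate(1, 180), rotate(2, 180), rotate(0, -90), rotate(0, -90)

start: config: θ0=270°, θ1=90°, θ2=90°
1. rotate(1, 180) → config: θ0=270°, θ1=270°, θ2=90°
2. rotate(2, 180) → config: θ0=270°, θ1=270°, θ2=270°
3. rotate(0, -90) → config: θ0=180°, θ1=270°, θ2=270°
4. rotate(0, -90) → config: θ0=90°, θ1=270°, θ2=270°
shorter routes all fall short; 4 is best.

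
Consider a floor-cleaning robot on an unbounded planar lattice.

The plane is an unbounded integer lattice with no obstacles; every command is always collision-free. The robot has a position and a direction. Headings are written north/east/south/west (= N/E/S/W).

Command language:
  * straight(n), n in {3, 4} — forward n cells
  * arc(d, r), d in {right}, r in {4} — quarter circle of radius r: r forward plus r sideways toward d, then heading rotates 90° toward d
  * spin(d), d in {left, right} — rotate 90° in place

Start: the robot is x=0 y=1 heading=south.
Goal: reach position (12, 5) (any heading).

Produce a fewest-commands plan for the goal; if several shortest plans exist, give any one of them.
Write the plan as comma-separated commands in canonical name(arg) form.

spin(right), spin(right), arc(right, 4), straight(4), straight(4)

initial: x=0 y=1 heading=south
step 1 (spin(right)): x=0 y=1 heading=west
step 2 (spin(right)): x=0 y=1 heading=north
step 3 (arc(right, 4)): x=4 y=5 heading=east
step 4 (straight(4)): x=8 y=5 heading=east
step 5 (straight(4)): x=12 y=5 heading=east
no 4-step plan works, so 5 is optimal.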